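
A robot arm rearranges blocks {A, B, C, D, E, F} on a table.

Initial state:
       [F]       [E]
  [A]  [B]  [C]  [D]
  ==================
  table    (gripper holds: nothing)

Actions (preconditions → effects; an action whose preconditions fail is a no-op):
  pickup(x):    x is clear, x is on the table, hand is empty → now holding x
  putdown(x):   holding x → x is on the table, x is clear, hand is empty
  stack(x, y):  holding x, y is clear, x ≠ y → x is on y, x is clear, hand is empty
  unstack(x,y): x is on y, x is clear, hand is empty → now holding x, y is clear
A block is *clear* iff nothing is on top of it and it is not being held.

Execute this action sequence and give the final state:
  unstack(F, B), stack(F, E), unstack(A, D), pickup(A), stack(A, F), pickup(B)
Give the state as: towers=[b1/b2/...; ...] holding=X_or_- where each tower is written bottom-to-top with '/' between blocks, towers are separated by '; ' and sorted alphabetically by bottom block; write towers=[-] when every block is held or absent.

step 1 (unstack(F, B)): towers=[A; B; C; D/E] holding=F
step 2 (stack(F, E)): towers=[A; B; C; D/E/F] holding=-
step 3 (unstack(A, D)) [no-op]: towers=[A; B; C; D/E/F] holding=-
step 4 (pickup(A)): towers=[B; C; D/E/F] holding=A
step 5 (stack(A, F)): towers=[B; C; D/E/F/A] holding=-
step 6 (pickup(B)): towers=[C; D/E/F/A] holding=B

towers=[C; D/E/F/A] holding=B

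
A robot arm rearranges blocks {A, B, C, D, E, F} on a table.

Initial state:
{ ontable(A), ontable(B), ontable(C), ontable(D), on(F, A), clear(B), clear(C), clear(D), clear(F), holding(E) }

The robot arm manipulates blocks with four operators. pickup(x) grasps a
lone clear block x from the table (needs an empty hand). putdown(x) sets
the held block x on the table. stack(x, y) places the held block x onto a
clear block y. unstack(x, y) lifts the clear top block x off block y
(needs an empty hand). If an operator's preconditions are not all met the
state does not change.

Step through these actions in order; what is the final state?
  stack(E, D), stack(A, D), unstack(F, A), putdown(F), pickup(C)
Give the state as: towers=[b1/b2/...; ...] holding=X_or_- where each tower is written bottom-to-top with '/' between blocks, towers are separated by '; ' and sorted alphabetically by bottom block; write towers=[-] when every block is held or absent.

step 1 (stack(E, D)): towers=[A/F; B; C; D/E] holding=-
step 2 (stack(A, D)) [no-op]: towers=[A/F; B; C; D/E] holding=-
step 3 (unstack(F, A)): towers=[A; B; C; D/E] holding=F
step 4 (putdown(F)): towers=[A; B; C; D/E; F] holding=-
step 5 (pickup(C)): towers=[A; B; D/E; F] holding=C

towers=[A; B; D/E; F] holding=C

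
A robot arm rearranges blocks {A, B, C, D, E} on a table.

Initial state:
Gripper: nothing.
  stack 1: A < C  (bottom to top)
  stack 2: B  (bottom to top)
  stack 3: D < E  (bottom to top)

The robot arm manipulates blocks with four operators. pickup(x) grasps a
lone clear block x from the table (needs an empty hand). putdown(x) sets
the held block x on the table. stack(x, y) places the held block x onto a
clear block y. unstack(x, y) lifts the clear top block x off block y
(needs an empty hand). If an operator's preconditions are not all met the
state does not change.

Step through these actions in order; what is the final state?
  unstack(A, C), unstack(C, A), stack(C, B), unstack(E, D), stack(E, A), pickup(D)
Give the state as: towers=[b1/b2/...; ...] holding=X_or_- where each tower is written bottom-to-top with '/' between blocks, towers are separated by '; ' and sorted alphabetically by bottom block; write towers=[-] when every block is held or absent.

step 1 (unstack(A, C)) [no-op]: towers=[A/C; B; D/E] holding=-
step 2 (unstack(C, A)): towers=[A; B; D/E] holding=C
step 3 (stack(C, B)): towers=[A; B/C; D/E] holding=-
step 4 (unstack(E, D)): towers=[A; B/C; D] holding=E
step 5 (stack(E, A)): towers=[A/E; B/C; D] holding=-
step 6 (pickup(D)): towers=[A/E; B/C] holding=D

towers=[A/E; B/C] holding=D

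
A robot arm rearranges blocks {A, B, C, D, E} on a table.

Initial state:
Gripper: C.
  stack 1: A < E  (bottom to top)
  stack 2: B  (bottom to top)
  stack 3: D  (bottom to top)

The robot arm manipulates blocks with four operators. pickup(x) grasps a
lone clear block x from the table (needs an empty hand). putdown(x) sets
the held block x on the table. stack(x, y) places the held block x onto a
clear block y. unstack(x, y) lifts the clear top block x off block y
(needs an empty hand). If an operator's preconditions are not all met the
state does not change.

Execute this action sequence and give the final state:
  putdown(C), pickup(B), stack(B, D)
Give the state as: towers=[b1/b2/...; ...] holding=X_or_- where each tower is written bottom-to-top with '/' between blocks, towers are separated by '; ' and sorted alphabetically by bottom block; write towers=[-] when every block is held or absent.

step 1 (putdown(C)): towers=[A/E; B; C; D] holding=-
step 2 (pickup(B)): towers=[A/E; C; D] holding=B
step 3 (stack(B, D)): towers=[A/E; C; D/B] holding=-

towers=[A/E; C; D/B] holding=-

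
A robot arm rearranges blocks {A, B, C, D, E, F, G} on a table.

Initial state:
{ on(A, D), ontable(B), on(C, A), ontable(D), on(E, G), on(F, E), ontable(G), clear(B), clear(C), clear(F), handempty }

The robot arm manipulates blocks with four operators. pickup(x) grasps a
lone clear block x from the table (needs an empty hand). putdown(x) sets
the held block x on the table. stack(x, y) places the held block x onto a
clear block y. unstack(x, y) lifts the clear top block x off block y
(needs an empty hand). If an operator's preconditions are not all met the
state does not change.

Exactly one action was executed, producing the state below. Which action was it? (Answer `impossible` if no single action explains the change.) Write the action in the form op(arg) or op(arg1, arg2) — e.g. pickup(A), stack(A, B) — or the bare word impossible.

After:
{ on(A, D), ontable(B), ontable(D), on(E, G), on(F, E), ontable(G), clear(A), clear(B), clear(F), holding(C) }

unstack(C, A)

target: towers=[B; D/A; G/E/F] holding=C
         pickup(B) → towers=[D/A/C; G/E/F] holding=B
     unstack(F, E) → towers=[B; D/A/C; G/E] holding=F
     unstack(C, A) → towers=[B; D/A; G/E/F] holding=C  ← match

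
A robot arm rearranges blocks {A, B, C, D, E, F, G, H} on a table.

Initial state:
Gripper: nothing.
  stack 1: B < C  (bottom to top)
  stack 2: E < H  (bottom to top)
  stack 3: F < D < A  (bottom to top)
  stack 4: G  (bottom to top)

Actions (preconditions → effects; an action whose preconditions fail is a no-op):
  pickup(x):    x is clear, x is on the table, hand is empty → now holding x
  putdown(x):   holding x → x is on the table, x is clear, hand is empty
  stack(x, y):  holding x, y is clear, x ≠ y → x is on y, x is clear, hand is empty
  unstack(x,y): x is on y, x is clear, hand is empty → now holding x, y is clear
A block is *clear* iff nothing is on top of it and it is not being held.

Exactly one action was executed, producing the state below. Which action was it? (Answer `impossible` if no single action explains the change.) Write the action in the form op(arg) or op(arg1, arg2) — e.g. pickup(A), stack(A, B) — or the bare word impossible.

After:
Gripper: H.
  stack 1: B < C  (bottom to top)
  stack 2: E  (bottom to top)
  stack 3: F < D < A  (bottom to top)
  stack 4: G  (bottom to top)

target: towers=[B/C; E; F/D/A; G] holding=H
         pickup(G) → towers=[B/C; E/H; F/D/A] holding=G
     unstack(A, D) → towers=[B/C; E/H; F/D; G] holding=A
     unstack(H, E) → towers=[B/C; E; F/D/A; G] holding=H  ← match
     unstack(C, B) → towers=[B; E/H; F/D/A; G] holding=C

unstack(H, E)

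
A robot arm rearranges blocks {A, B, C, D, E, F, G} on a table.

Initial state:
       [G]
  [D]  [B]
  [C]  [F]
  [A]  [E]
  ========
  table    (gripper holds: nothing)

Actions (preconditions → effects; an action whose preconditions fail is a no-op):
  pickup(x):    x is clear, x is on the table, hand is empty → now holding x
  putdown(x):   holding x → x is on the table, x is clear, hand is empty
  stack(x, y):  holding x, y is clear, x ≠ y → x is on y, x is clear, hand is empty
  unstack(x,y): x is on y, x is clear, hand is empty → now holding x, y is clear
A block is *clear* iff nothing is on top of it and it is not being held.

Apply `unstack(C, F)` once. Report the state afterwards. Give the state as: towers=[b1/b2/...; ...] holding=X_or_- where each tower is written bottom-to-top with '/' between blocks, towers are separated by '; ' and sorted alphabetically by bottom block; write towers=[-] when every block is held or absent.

towers=[A/C/D; E/F/B/G] holding=-

before: towers=[A/C/D; E/F/B/G] holding=-
pre[unstack(C, F)]: on(C,F) ✗, clear(C) ✗, handempty ✓
on(C,F), clear(C) unmet → unstack(C, F) is a no-op
after:  towers=[A/C/D; E/F/B/G] holding=-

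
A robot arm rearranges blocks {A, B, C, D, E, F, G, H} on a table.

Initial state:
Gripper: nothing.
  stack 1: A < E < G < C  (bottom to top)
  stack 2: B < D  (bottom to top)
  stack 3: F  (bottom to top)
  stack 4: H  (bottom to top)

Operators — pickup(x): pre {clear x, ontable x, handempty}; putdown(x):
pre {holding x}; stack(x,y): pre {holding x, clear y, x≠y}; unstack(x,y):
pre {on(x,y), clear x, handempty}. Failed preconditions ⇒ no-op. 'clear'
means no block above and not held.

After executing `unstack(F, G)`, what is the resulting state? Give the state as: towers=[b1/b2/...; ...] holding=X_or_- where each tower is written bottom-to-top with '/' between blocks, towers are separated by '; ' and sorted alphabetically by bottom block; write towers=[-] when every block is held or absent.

before: towers=[A/E/G/C; B/D; F; H] holding=-
pre[unstack(F, G)]: on(F,G) no, clear(F) yes, handempty yes
on(F,G) unmet → unstack(F, G) is a no-op
after:  towers=[A/E/G/C; B/D; F; H] holding=-

towers=[A/E/G/C; B/D; F; H] holding=-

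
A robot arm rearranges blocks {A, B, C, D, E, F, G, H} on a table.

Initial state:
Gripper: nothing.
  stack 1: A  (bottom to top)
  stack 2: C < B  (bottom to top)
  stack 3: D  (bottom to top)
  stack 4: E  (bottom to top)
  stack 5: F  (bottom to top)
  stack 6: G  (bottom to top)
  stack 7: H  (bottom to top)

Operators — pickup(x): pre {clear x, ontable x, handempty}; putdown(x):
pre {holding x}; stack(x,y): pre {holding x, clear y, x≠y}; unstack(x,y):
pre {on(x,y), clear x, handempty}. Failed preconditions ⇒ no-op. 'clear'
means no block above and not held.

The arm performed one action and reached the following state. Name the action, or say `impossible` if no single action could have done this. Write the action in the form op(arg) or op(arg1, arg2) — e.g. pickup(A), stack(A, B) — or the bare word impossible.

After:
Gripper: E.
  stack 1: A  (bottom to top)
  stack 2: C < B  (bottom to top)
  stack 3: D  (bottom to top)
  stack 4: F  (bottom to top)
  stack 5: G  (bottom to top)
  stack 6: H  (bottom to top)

pickup(E)

target: towers=[A; C/B; D; F; G; H] holding=E
         pickup(G) → towers=[A; C/B; D; E; F; H] holding=G
         pickup(A) → towers=[C/B; D; E; F; G; H] holding=A
         pickup(E) → towers=[A; C/B; D; F; G; H] holding=E  ← match
         pickup(H) → towers=[A; C/B; D; E; F; G] holding=H
     unstack(B, C) → towers=[A; C; D; E; F; G; H] holding=B
         pickup(F) → towers=[A; C/B; D; E; G; H] holding=F
         pickup(D) → towers=[A; C/B; E; F; G; H] holding=D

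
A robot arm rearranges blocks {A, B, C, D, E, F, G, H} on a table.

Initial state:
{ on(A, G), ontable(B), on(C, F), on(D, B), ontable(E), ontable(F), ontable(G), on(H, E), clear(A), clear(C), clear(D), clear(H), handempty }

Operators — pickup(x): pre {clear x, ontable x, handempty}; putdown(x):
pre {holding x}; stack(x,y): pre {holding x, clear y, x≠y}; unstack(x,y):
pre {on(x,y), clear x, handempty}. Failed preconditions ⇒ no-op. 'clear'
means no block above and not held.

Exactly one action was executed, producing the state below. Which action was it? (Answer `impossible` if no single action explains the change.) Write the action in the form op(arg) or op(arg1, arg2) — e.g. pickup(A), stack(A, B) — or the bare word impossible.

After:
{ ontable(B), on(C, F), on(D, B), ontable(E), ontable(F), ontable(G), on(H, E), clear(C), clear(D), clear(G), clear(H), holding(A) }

target: towers=[B/D; E/H; F/C; G] holding=A
     unstack(A, G) → towers=[B/D; E/H; F/C; G] holding=A  ← match
     unstack(H, E) → towers=[B/D; E; F/C; G/A] holding=H
     unstack(D, B) → towers=[B; E/H; F/C; G/A] holding=D
     unstack(C, F) → towers=[B/D; E/H; F; G/A] holding=C

unstack(A, G)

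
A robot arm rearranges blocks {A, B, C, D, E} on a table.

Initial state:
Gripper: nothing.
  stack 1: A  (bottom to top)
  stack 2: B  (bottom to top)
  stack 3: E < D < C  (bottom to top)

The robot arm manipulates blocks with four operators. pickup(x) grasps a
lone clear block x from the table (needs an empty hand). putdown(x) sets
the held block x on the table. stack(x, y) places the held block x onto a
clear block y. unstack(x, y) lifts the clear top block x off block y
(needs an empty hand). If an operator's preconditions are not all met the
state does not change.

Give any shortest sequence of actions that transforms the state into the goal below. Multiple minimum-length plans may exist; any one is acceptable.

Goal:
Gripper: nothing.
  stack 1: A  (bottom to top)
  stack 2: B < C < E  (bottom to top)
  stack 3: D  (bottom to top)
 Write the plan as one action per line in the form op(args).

step 1 (unstack(C, D)): towers=[A; B; E/D] holding=C
step 2 (stack(C, B)): towers=[A; B/C; E/D] holding=-
step 3 (unstack(D, E)): towers=[A; B/C; E] holding=D
step 4 (putdown(D)): towers=[A; B/C; D; E] holding=-
step 5 (pickup(E)): towers=[A; B/C; D] holding=E
step 6 (stack(E, C)): towers=[A; B/C/E; D] holding=-
goal check: towers=[A; B/C/E; D] holding=- — reached (length 6, optimal by BFS)

unstack(C, D)
stack(C, B)
unstack(D, E)
putdown(D)
pickup(E)
stack(E, C)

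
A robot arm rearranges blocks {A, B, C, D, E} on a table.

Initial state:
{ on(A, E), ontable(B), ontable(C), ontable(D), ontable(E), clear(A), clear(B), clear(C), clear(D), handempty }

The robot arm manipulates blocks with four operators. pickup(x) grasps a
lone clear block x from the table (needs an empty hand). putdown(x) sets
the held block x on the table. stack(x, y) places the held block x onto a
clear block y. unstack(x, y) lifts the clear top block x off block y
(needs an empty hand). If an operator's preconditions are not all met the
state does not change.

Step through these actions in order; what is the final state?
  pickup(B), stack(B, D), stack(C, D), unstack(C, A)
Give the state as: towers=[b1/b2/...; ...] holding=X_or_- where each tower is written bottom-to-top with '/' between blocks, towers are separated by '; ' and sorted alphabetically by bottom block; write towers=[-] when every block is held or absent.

towers=[C; D/B; E/A] holding=-

step 1 (pickup(B)): towers=[C; D; E/A] holding=B
step 2 (stack(B, D)): towers=[C; D/B; E/A] holding=-
step 3 (stack(C, D)) [no-op]: towers=[C; D/B; E/A] holding=-
step 4 (unstack(C, A)) [no-op]: towers=[C; D/B; E/A] holding=-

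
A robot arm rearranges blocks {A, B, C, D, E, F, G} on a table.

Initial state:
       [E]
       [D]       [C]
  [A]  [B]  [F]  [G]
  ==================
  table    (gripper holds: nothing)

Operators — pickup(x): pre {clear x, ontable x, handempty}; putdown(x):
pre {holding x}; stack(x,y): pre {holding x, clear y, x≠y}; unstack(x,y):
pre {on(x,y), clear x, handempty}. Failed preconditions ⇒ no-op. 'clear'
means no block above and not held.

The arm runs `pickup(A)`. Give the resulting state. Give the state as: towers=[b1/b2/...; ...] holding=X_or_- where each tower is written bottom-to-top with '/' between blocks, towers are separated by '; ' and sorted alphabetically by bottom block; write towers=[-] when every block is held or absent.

before: towers=[A; B/D/E; F; G/C] holding=-
pre[pickup(A)]: clear(A) yes, ontable(A) yes, handempty yes
all met → apply pickup(A)
after:  towers=[B/D/E; F; G/C] holding=A

towers=[B/D/E; F; G/C] holding=A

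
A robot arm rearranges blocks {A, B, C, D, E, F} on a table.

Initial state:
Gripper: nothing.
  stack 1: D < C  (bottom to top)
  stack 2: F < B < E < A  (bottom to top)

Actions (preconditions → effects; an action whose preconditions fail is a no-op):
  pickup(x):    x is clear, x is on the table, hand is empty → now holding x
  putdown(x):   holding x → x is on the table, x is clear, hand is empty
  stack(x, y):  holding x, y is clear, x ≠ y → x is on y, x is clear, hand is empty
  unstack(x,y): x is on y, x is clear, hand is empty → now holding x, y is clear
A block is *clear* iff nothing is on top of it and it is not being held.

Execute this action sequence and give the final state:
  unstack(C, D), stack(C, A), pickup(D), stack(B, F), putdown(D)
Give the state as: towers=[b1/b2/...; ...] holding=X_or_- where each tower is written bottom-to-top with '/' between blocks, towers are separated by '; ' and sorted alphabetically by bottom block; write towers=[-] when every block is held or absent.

towers=[D; F/B/E/A/C] holding=-

step 1 (unstack(C, D)): towers=[D; F/B/E/A] holding=C
step 2 (stack(C, A)): towers=[D; F/B/E/A/C] holding=-
step 3 (pickup(D)): towers=[F/B/E/A/C] holding=D
step 4 (stack(B, F)) [no-op]: towers=[F/B/E/A/C] holding=D
step 5 (putdown(D)): towers=[D; F/B/E/A/C] holding=-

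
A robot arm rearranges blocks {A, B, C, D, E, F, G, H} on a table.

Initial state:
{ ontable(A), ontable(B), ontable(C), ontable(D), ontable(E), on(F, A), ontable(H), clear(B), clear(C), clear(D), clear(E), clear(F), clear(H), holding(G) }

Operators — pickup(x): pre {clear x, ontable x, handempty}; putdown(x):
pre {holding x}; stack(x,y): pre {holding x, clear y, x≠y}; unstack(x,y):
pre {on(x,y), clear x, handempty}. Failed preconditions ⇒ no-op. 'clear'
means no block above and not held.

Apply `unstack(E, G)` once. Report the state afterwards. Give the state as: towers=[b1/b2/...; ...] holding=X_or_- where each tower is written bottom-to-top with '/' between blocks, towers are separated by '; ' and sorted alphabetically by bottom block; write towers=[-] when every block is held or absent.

before: towers=[A/F; B; C; D; E; H] holding=G
pre[unstack(E, G)]: on(E,G) no, clear(E) yes, handempty no
on(E,G), handempty unmet → unstack(E, G) is a no-op
after:  towers=[A/F; B; C; D; E; H] holding=G

towers=[A/F; B; C; D; E; H] holding=G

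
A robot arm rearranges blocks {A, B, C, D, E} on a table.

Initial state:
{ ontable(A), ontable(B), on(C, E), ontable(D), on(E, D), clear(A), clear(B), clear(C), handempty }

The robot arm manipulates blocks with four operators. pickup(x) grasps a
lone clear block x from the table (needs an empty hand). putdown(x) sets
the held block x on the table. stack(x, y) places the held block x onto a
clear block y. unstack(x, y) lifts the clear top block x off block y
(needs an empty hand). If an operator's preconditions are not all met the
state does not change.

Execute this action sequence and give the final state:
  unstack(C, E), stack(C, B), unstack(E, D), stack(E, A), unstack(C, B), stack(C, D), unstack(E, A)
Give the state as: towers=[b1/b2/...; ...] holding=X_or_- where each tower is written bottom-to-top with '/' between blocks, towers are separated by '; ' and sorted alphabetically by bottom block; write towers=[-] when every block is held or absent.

step 1 (unstack(C, E)): towers=[A; B; D/E] holding=C
step 2 (stack(C, B)): towers=[A; B/C; D/E] holding=-
step 3 (unstack(E, D)): towers=[A; B/C; D] holding=E
step 4 (stack(E, A)): towers=[A/E; B/C; D] holding=-
step 5 (unstack(C, B)): towers=[A/E; B; D] holding=C
step 6 (stack(C, D)): towers=[A/E; B; D/C] holding=-
step 7 (unstack(E, A)): towers=[A; B; D/C] holding=E

towers=[A; B; D/C] holding=E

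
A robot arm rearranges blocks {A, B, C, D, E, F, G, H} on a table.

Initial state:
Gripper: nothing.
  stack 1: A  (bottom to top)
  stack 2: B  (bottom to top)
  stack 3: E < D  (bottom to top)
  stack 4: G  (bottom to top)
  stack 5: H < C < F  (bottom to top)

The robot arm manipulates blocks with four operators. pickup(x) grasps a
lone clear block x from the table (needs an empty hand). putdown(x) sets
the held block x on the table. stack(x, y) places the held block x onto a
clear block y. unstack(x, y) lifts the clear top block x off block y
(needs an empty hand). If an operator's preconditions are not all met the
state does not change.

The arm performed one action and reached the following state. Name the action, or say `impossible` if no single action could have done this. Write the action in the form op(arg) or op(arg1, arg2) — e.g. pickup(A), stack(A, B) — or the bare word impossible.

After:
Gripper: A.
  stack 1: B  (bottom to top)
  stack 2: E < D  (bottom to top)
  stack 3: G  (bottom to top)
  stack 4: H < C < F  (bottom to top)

pickup(A)

target: towers=[B; E/D; G; H/C/F] holding=A
         pickup(G) → towers=[A; B; E/D; H/C/F] holding=G
         pickup(A) → towers=[B; E/D; G; H/C/F] holding=A  ← match
         pickup(B) → towers=[A; E/D; G; H/C/F] holding=B
     unstack(F, C) → towers=[A; B; E/D; G; H/C] holding=F
     unstack(D, E) → towers=[A; B; E; G; H/C/F] holding=D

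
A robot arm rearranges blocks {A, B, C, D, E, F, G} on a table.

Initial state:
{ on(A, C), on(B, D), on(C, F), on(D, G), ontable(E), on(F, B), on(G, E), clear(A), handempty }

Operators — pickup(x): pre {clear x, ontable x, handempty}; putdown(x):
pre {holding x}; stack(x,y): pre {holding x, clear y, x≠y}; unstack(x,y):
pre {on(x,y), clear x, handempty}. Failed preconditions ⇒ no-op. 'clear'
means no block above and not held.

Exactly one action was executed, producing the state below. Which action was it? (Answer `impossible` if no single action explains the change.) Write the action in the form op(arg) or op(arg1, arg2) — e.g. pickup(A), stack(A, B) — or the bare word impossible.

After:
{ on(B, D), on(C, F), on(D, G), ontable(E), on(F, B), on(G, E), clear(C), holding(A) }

unstack(A, C)

target: towers=[E/G/D/B/F/C] holding=A
     unstack(A, C) → towers=[E/G/D/B/F/C] holding=A  ← match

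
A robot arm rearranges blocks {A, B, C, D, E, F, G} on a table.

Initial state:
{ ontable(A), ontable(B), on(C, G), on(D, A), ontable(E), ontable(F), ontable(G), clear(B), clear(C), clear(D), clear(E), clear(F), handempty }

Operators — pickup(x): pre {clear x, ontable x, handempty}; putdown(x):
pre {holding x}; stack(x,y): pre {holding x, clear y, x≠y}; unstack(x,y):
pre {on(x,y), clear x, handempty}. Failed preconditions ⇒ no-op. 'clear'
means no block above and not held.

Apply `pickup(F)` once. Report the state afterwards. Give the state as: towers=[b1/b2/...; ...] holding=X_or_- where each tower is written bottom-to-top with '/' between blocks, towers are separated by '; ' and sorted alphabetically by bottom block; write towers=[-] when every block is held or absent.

towers=[A/D; B; E; G/C] holding=F

before: towers=[A/D; B; E; F; G/C] holding=-
pre[pickup(F)]: clear(F) yes, ontable(F) yes, handempty yes
all met → apply pickup(F)
after:  towers=[A/D; B; E; G/C] holding=F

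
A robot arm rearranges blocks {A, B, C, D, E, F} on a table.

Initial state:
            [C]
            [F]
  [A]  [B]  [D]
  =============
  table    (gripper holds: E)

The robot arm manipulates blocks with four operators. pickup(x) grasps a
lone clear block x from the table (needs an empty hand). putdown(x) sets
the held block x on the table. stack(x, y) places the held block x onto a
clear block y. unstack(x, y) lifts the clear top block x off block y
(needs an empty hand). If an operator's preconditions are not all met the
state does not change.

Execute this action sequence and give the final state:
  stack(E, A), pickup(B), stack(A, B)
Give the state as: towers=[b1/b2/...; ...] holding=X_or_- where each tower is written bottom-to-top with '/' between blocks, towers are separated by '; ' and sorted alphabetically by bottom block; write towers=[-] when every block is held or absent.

towers=[A/E; D/F/C] holding=B

step 1 (stack(E, A)): towers=[A/E; B; D/F/C] holding=-
step 2 (pickup(B)): towers=[A/E; D/F/C] holding=B
step 3 (stack(A, B)) [no-op]: towers=[A/E; D/F/C] holding=B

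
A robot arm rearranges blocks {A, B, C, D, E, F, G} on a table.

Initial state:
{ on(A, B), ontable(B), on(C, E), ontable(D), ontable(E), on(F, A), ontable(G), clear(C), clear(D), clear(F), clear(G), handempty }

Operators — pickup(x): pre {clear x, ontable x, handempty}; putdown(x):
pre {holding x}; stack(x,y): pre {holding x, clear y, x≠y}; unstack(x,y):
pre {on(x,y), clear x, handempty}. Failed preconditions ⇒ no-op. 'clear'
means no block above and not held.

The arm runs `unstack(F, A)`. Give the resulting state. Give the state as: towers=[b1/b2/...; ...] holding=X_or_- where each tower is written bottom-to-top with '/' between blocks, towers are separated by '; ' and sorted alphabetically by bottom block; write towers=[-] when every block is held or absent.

towers=[B/A; D; E/C; G] holding=F

before: towers=[B/A/F; D; E/C; G] holding=-
pre[unstack(F, A)]: on(F,A) ✓, clear(F) ✓, handempty ✓
all met → apply unstack(F, A)
after:  towers=[B/A; D; E/C; G] holding=F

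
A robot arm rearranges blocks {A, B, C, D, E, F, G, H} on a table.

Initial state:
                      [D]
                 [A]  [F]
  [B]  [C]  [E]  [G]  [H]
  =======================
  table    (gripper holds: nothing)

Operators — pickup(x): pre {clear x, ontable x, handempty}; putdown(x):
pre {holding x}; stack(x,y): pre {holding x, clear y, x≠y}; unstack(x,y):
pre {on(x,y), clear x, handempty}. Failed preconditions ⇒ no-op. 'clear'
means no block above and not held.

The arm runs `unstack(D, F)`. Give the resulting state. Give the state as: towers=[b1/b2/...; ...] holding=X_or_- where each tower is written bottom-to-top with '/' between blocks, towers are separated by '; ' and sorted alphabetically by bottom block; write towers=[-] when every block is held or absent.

before: towers=[B; C; E; G/A; H/F/D] holding=-
pre[unstack(D, F)]: on(D,F) ok, clear(D) ok, handempty ok
all met → apply unstack(D, F)
after:  towers=[B; C; E; G/A; H/F] holding=D

towers=[B; C; E; G/A; H/F] holding=D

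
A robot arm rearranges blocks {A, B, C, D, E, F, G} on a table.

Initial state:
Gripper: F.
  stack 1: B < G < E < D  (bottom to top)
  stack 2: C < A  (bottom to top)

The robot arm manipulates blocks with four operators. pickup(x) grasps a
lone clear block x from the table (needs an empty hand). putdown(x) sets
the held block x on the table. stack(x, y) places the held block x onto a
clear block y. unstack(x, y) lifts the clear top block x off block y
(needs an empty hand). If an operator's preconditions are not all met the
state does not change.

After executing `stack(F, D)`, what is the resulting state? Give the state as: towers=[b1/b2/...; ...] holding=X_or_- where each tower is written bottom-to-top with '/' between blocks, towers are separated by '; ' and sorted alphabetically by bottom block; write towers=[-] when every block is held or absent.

before: towers=[B/G/E/D; C/A] holding=F
pre[stack(F, D)]: holding(F) ok, clear(D) ok, F≠D ok
all met → apply stack(F, D)
after:  towers=[B/G/E/D/F; C/A] holding=-

towers=[B/G/E/D/F; C/A] holding=-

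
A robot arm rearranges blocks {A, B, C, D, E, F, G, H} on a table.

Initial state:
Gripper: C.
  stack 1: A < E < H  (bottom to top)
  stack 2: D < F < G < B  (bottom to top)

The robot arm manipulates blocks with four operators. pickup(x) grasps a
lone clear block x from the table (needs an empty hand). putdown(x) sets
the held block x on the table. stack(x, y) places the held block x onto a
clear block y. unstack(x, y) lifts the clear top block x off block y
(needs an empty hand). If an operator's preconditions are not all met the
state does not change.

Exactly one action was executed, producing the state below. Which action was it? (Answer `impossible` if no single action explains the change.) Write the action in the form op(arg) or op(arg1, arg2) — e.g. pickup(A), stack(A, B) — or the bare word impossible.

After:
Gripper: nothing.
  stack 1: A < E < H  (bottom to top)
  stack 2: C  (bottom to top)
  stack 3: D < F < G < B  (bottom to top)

putdown(C)

target: towers=[A/E/H; C; D/F/G/B] holding=-
        putdown(C) → towers=[A/E/H; C; D/F/G/B] holding=-  ← match
       stack(C, H) → towers=[A/E/H/C; D/F/G/B] holding=-
       stack(C, B) → towers=[A/E/H; D/F/G/B/C] holding=-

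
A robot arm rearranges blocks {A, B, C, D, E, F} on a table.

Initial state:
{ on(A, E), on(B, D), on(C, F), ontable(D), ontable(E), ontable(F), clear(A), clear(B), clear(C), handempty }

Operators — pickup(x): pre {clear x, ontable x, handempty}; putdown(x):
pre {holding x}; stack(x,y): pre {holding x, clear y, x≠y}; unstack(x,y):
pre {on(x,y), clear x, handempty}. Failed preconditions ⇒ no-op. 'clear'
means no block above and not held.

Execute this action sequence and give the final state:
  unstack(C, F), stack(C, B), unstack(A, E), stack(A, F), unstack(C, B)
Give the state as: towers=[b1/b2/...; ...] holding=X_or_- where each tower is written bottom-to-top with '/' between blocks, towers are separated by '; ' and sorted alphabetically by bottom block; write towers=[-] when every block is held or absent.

towers=[D/B; E; F/A] holding=C

step 1 (unstack(C, F)): towers=[D/B; E/A; F] holding=C
step 2 (stack(C, B)): towers=[D/B/C; E/A; F] holding=-
step 3 (unstack(A, E)): towers=[D/B/C; E; F] holding=A
step 4 (stack(A, F)): towers=[D/B/C; E; F/A] holding=-
step 5 (unstack(C, B)): towers=[D/B; E; F/A] holding=C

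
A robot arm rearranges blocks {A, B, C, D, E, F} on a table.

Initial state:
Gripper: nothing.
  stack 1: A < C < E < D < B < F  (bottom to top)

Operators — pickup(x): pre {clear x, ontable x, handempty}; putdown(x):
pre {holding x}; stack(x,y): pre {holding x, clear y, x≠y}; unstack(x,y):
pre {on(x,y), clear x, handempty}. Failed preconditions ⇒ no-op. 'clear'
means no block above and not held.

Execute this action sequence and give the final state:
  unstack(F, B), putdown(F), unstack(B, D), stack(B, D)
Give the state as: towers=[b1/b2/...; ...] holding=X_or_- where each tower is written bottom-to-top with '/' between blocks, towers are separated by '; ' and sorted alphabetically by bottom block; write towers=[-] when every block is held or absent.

step 1 (unstack(F, B)): towers=[A/C/E/D/B] holding=F
step 2 (putdown(F)): towers=[A/C/E/D/B; F] holding=-
step 3 (unstack(B, D)): towers=[A/C/E/D; F] holding=B
step 4 (stack(B, D)): towers=[A/C/E/D/B; F] holding=-

towers=[A/C/E/D/B; F] holding=-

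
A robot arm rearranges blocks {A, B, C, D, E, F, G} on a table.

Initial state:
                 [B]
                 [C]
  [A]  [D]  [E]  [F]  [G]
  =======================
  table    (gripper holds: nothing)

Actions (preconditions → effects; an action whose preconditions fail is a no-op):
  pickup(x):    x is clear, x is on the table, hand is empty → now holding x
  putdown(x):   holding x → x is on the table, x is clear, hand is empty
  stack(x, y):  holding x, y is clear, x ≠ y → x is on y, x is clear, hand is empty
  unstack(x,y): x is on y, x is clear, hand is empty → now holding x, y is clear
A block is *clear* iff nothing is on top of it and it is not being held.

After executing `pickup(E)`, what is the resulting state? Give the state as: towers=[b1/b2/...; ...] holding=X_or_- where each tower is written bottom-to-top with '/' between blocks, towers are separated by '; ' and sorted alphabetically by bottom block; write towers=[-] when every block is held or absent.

towers=[A; D; F/C/B; G] holding=E

before: towers=[A; D; E; F/C/B; G] holding=-
pre[pickup(E)]: clear(E) ✓, ontable(E) ✓, handempty ✓
all met → apply pickup(E)
after:  towers=[A; D; F/C/B; G] holding=E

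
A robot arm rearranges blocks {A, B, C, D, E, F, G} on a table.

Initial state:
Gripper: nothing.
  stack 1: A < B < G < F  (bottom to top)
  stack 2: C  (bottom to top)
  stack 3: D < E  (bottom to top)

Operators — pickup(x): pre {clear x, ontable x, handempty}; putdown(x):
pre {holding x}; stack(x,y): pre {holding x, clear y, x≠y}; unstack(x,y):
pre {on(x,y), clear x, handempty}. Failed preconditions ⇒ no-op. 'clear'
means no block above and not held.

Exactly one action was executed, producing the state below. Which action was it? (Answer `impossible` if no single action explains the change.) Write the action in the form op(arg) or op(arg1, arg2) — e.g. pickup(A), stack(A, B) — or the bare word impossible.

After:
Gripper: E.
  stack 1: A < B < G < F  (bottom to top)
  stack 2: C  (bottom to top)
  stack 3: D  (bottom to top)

unstack(E, D)

target: towers=[A/B/G/F; C; D] holding=E
     unstack(F, G) → towers=[A/B/G; C; D/E] holding=F
     unstack(E, D) → towers=[A/B/G/F; C; D] holding=E  ← match
         pickup(C) → towers=[A/B/G/F; D/E] holding=C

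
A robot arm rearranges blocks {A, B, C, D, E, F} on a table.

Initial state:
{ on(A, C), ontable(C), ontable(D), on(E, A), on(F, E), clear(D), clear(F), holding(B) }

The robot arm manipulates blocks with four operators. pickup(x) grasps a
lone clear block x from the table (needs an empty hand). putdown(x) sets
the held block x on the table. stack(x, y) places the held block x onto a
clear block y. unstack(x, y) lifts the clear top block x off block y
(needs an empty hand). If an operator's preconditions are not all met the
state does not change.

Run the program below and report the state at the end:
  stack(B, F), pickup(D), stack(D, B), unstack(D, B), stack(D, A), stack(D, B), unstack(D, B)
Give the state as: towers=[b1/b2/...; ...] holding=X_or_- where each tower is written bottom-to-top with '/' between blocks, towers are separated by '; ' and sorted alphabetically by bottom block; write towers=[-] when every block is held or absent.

step 1 (stack(B, F)): towers=[C/A/E/F/B; D] holding=-
step 2 (pickup(D)): towers=[C/A/E/F/B] holding=D
step 3 (stack(D, B)): towers=[C/A/E/F/B/D] holding=-
step 4 (unstack(D, B)): towers=[C/A/E/F/B] holding=D
step 5 (stack(D, A)) [no-op]: towers=[C/A/E/F/B] holding=D
step 6 (stack(D, B)): towers=[C/A/E/F/B/D] holding=-
step 7 (unstack(D, B)): towers=[C/A/E/F/B] holding=D

towers=[C/A/E/F/B] holding=D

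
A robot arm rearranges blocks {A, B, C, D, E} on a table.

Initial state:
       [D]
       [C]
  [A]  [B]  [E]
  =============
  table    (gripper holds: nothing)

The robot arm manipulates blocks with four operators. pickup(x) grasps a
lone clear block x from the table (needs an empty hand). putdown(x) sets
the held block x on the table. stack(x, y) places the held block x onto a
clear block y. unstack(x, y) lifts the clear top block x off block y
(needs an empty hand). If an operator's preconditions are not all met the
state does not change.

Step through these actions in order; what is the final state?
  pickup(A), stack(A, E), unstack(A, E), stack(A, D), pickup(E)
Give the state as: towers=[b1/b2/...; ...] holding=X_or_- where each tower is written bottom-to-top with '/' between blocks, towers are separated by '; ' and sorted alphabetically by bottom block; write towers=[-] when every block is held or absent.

step 1 (pickup(A)): towers=[B/C/D; E] holding=A
step 2 (stack(A, E)): towers=[B/C/D; E/A] holding=-
step 3 (unstack(A, E)): towers=[B/C/D; E] holding=A
step 4 (stack(A, D)): towers=[B/C/D/A; E] holding=-
step 5 (pickup(E)): towers=[B/C/D/A] holding=E

towers=[B/C/D/A] holding=E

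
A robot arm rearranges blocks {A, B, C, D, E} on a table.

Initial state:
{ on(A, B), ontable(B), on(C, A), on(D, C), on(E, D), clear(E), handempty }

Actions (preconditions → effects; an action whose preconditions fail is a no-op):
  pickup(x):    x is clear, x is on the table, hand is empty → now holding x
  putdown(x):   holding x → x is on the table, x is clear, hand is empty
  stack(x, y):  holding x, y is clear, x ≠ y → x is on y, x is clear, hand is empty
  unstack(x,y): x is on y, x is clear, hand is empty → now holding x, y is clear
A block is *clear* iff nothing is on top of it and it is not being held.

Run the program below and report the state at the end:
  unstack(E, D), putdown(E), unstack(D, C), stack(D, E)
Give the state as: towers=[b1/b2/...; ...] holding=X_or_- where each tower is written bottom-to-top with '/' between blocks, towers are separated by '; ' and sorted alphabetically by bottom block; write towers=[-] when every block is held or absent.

step 1 (unstack(E, D)): towers=[B/A/C/D] holding=E
step 2 (putdown(E)): towers=[B/A/C/D; E] holding=-
step 3 (unstack(D, C)): towers=[B/A/C; E] holding=D
step 4 (stack(D, E)): towers=[B/A/C; E/D] holding=-

towers=[B/A/C; E/D] holding=-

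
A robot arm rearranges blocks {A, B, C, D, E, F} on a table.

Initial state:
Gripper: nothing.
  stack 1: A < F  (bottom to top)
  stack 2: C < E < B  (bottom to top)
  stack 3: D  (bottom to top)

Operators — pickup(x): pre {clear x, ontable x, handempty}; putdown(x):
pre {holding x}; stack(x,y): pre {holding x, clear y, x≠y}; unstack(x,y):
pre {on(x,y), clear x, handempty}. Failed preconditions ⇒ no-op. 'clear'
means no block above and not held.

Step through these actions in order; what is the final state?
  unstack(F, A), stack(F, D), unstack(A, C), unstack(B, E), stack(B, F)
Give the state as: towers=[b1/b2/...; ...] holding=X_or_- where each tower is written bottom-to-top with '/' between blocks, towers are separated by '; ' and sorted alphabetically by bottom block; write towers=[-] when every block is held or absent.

towers=[A; C/E; D/F/B] holding=-

step 1 (unstack(F, A)): towers=[A; C/E/B; D] holding=F
step 2 (stack(F, D)): towers=[A; C/E/B; D/F] holding=-
step 3 (unstack(A, C)) [no-op]: towers=[A; C/E/B; D/F] holding=-
step 4 (unstack(B, E)): towers=[A; C/E; D/F] holding=B
step 5 (stack(B, F)): towers=[A; C/E; D/F/B] holding=-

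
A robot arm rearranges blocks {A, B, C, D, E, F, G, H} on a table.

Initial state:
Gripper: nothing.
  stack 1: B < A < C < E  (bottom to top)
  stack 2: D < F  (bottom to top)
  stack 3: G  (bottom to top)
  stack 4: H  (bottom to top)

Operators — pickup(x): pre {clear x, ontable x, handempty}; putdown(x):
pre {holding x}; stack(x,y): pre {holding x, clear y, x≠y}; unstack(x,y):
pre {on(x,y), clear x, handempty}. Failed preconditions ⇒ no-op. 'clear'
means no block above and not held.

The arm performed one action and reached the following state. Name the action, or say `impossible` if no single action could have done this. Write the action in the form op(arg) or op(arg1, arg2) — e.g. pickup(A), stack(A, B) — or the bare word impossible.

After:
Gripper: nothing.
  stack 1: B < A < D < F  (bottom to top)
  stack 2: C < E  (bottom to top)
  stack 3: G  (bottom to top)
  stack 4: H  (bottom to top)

target: towers=[B/A/D/F; C/E; G; H] holding=-
         pickup(G) → towers=[B/A/C/E; D/F; H] holding=G
     unstack(E, C) → towers=[B/A/C; D/F; G; H] holding=E
         pickup(H) → towers=[B/A/C/E; D/F; G] holding=H
     unstack(F, D) → towers=[B/A/C/E; D; G; H] holding=F
none of the 4 applicable actions match → impossible

impossible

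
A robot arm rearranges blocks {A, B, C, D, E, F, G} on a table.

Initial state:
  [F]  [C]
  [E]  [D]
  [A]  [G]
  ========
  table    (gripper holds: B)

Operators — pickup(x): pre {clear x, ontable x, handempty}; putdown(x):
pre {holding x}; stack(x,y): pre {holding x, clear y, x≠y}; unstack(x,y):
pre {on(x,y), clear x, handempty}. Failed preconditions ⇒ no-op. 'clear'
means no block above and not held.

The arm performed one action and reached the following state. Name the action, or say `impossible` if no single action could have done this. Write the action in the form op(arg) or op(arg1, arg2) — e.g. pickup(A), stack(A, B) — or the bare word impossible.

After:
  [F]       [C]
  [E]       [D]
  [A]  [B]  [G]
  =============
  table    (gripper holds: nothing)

target: towers=[A/E/F; B; G/D/C] holding=-
        putdown(B) → towers=[A/E/F; B; G/D/C] holding=-  ← match
       stack(B, F) → towers=[A/E/F/B; G/D/C] holding=-
       stack(B, C) → towers=[A/E/F; G/D/C/B] holding=-

putdown(B)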